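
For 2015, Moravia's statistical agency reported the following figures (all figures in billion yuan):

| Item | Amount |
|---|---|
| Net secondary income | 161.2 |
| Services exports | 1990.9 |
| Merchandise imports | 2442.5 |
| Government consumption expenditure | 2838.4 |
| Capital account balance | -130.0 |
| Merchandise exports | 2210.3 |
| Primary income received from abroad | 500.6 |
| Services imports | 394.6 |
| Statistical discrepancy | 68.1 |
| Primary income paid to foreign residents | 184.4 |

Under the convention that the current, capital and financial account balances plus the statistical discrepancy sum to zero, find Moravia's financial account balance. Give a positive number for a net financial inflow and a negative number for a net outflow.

-1779.6

Goods balance = 2210.3 - 2442.5 = -232.2
Services balance = 1990.9 - 394.6 = 1596.3
Trade balance (goods + services) = -232.2 + 1596.3 = 1364.1
Net primary income = 500.6 - 184.4 = 316.2
Net secondary income = 161.2
Current account = 1364.1 + 316.2 + 161.2 = 1841.5
Financial account = -(1841.5 + (-130.0) + 68.1) = -1779.6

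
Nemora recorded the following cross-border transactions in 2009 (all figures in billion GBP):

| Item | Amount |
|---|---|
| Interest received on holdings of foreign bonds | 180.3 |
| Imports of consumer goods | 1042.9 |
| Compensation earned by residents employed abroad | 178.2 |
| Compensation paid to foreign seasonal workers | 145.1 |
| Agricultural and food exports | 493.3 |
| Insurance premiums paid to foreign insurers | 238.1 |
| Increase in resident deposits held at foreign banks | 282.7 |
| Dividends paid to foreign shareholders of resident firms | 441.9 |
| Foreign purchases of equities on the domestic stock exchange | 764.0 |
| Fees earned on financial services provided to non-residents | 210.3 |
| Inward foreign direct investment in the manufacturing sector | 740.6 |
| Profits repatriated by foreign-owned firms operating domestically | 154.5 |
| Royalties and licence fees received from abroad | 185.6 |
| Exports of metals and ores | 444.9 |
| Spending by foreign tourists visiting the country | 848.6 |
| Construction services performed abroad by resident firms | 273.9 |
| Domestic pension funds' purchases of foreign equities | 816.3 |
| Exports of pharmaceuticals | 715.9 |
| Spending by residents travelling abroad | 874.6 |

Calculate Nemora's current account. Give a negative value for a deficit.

633.9

Goods: 493.3 + 444.9 - 1042.9 + 715.9 = 611.2
Services: 273.9 - 238.1 - 874.6 + 185.6 + 848.6 + 210.3 = 405.7
Primary income: -441.9 + 180.3 + 178.2 - 154.5 - 145.1 = -383.0
Current account = 611.2 + 405.7 + (-383.0) = 633.9
(Excluded from the current account — financial account: increase in resident deposits held at foreign banks 282.7, foreign purchases of equities on the domestic stock exchange 764.0, inward foreign direct investment in the manufacturing sector 740.6, domestic pension funds' purchases of foreign equities 816.3.)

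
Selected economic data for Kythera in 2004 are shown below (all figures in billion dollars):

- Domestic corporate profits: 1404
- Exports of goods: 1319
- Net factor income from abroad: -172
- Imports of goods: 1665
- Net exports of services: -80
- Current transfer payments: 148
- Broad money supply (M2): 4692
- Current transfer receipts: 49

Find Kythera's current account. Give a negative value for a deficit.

-697

Goods balance = 1319 - 1665 = -346
Services balance = -80
Trade balance (goods + services) = -346 + (-80) = -426
Net primary income = -172
Net secondary income = 49 - 148 = -99
Current account = -426 + (-172) + (-99) = -697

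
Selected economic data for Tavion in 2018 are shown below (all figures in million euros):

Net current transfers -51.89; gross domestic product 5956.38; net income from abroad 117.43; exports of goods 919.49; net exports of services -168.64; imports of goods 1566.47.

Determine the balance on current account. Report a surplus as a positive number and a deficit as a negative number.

Goods balance = 919.49 - 1566.47 = -646.98
Services balance = -168.64
Trade balance (goods + services) = -646.98 + (-168.64) = -815.62
Net primary income = 117.43
Net secondary income = -51.89
Current account = -815.62 + 117.43 + (-51.89) = -750.08

-750.08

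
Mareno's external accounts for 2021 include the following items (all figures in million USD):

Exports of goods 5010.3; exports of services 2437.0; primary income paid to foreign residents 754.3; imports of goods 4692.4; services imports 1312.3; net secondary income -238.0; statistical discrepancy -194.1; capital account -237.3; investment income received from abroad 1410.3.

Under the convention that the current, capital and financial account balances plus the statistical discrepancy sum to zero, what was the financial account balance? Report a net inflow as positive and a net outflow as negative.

-1429.2

Goods balance = 5010.3 - 4692.4 = 317.9
Services balance = 2437.0 - 1312.3 = 1124.7
Trade balance (goods + services) = 317.9 + 1124.7 = 1442.6
Net primary income = 1410.3 - 754.3 = 656.0
Net secondary income = -238.0
Current account = 1442.6 + 656.0 + (-238.0) = 1860.6
Financial account = -(1860.6 + (-237.3) + (-194.1)) = -1429.2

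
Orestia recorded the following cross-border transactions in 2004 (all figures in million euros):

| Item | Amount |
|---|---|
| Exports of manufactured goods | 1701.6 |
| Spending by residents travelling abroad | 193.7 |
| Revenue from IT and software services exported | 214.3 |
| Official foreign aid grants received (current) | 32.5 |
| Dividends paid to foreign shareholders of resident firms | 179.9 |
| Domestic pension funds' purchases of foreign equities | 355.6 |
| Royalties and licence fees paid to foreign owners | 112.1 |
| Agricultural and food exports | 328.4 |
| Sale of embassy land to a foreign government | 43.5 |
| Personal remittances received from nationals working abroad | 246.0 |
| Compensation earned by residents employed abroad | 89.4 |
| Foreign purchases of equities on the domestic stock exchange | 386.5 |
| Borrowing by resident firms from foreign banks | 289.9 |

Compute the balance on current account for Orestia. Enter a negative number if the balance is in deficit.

2126.5

Goods: 1701.6 + 328.4 = 2030.0
Services: -112.1 + 214.3 - 193.7 = -91.5
Primary income: 89.4 - 179.9 = -90.5
Secondary income: 32.5 + 246.0 = 278.5
Current account = 2030.0 + (-91.5) + (-90.5) + 278.5 = 2126.5
(Excluded from the current account — financial account: domestic pension funds' purchases of foreign equities 355.6, foreign purchases of equities on the domestic stock exchange 386.5, borrowing by resident firms from foreign banks 289.9; capital account: sale of embassy land to a foreign government 43.5.)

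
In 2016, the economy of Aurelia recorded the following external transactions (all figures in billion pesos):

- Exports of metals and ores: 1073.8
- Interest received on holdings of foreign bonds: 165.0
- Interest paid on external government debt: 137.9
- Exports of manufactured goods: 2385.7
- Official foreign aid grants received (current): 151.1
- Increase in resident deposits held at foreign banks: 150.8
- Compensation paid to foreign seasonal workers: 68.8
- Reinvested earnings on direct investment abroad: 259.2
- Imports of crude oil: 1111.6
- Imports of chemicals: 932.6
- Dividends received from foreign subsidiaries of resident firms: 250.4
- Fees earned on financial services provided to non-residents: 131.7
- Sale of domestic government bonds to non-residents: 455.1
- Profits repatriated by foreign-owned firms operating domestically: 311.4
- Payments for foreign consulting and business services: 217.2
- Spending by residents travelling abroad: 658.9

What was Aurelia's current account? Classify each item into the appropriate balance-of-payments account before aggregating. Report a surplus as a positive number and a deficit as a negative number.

Goods: -1111.6 + 1073.8 + 2385.7 - 932.6 = 1415.3
Services: 131.7 - 658.9 - 217.2 = -744.4
Primary income: -68.8 + 259.2 + 250.4 + 165.0 - 137.9 - 311.4 = 156.5
Secondary income: 151.1
Current account = 1415.3 + (-744.4) + 156.5 + 151.1 = 978.5
(Excluded from the current account — financial account: increase in resident deposits held at foreign banks 150.8, sale of domestic government bonds to non-residents 455.1.)

978.5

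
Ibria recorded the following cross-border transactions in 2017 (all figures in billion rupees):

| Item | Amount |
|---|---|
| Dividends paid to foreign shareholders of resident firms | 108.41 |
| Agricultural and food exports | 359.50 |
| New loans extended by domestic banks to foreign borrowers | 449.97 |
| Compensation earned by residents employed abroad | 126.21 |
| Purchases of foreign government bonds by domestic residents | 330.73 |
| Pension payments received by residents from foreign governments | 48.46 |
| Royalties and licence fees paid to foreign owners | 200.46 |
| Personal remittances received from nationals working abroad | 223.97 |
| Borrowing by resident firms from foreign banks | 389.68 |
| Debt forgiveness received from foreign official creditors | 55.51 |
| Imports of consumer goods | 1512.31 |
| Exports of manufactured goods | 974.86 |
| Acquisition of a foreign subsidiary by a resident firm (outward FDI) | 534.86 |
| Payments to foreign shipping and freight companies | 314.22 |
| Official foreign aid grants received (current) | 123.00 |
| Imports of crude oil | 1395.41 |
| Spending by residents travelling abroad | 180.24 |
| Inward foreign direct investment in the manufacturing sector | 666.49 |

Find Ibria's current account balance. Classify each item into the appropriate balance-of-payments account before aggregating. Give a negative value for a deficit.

-1855.05

Goods: 359.50 - 1512.31 - 1395.41 + 974.86 = -1573.36
Services: -314.22 - 200.46 - 180.24 = -694.92
Primary income: -108.41 + 126.21 = 17.80
Secondary income: 223.97 + 48.46 + 123.00 = 395.43
Current account = (-1573.36) + (-694.92) + 17.80 + 395.43 = -1855.05
(Excluded from the current account — financial account: new loans extended by domestic banks to foreign borrowers 449.97, purchases of foreign government bonds by domestic residents 330.73, borrowing by resident firms from foreign banks 389.68, acquisition of a foreign subsidiary by a resident firm (outward FDI) 534.86, inward foreign direct investment in the manufacturing sector 666.49; capital account: debt forgiveness received from foreign official creditors 55.51.)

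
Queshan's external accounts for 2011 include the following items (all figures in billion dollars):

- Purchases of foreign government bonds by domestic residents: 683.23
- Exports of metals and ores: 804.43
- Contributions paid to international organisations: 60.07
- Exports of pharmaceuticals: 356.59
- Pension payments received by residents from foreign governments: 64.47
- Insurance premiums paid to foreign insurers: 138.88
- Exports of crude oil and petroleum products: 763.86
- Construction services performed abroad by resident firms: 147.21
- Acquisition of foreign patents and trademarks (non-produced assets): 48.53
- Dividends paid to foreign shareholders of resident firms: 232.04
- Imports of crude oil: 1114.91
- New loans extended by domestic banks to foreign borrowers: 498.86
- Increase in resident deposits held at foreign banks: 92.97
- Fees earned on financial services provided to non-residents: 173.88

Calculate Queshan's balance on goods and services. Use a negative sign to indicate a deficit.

Goods: 804.43 + 763.86 + 356.59 - 1114.91 = 809.97
Services: 173.88 - 138.88 + 147.21 = 182.21
Trade balance = 809.97 + 182.21 = 992.18
(Excluded from the trade balance — financial account: purchases of foreign government bonds by domestic residents 683.23, new loans extended by domestic banks to foreign borrowers 498.86, increase in resident deposits held at foreign banks 92.97; secondary income: contributions paid to international organisations 60.07, pension payments received by residents from foreign governments 64.47; capital account: acquisition of foreign patents and trademarks (non-produced assets) 48.53; primary income: dividends paid to foreign shareholders of resident firms 232.04.)

992.18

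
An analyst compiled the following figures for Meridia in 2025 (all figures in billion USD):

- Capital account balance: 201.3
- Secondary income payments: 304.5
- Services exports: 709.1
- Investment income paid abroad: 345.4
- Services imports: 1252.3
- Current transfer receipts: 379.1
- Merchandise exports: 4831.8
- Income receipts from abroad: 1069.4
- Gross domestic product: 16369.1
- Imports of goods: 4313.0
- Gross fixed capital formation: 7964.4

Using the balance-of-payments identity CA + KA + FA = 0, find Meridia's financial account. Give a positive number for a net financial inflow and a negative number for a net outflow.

-975.5

Goods balance = 4831.8 - 4313.0 = 518.8
Services balance = 709.1 - 1252.3 = -543.2
Trade balance (goods + services) = 518.8 + (-543.2) = -24.4
Net primary income = 1069.4 - 345.4 = 724.0
Net secondary income = 379.1 - 304.5 = 74.6
Current account = -24.4 + 724.0 + 74.6 = 774.2
Financial account = -(774.2 + 201.3) = -975.5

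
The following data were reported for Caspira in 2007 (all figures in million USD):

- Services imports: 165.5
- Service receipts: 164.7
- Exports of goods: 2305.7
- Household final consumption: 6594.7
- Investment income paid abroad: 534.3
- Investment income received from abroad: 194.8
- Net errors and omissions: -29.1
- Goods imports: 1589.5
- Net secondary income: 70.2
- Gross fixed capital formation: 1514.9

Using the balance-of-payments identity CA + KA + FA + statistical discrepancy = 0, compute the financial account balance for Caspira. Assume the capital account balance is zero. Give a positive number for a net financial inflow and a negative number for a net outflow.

-417.0

Goods balance = 2305.7 - 1589.5 = 716.2
Services balance = 164.7 - 165.5 = -0.8
Trade balance (goods + services) = 716.2 + (-0.8) = 715.4
Net primary income = 194.8 - 534.3 = -339.5
Net secondary income = 70.2
Current account = 715.4 + (-339.5) + 70.2 = 446.1
Financial account = -(446.1 + (-29.1)) = -417.0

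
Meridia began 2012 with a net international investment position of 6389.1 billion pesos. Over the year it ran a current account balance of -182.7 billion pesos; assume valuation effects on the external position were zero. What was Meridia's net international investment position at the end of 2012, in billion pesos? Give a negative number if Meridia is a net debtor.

6206.4

With no valuation effects, change in NIIP = current account = -182.7
End-of-year NIIP = 6389.1 + (-182.7) = 6206.4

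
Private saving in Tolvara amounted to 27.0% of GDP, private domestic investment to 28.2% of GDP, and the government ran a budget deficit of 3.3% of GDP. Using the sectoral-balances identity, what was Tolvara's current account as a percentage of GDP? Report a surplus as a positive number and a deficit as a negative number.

-4.5

By the sectoral-balances identity, CA = (S_private - I) + (T - G).
Private balance = 27.0 - 28.2 = -1.2
Government balance (T - G) = -3.3
CA = -1.2 + (-3.3) = -4.5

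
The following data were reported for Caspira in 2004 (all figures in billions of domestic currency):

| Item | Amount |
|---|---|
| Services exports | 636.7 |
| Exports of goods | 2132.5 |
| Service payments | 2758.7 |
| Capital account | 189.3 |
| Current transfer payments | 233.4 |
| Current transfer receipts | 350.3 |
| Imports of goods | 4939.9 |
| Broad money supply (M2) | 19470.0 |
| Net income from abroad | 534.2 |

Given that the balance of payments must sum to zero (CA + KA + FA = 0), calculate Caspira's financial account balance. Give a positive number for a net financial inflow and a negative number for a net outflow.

4089.0

Goods balance = 2132.5 - 4939.9 = -2807.4
Services balance = 636.7 - 2758.7 = -2122.0
Trade balance (goods + services) = -2807.4 + (-2122.0) = -4929.4
Net primary income = 534.2
Net secondary income = 350.3 - 233.4 = 116.9
Current account = -4929.4 + 534.2 + 116.9 = -4278.3
Financial account = -(-4278.3 + 189.3) = 4089.0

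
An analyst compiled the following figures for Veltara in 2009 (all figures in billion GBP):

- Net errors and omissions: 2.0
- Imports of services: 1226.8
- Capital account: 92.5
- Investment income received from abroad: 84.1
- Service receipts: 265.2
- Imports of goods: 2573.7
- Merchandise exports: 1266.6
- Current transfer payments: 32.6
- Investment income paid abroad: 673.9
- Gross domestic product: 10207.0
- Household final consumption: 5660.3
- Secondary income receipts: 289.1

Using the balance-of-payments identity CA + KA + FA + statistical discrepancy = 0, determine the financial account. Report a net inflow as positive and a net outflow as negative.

Goods balance = 1266.6 - 2573.7 = -1307.1
Services balance = 265.2 - 1226.8 = -961.6
Trade balance (goods + services) = -1307.1 + (-961.6) = -2268.7
Net primary income = 84.1 - 673.9 = -589.8
Net secondary income = 289.1 - 32.6 = 256.5
Current account = -2268.7 + (-589.8) + 256.5 = -2602.0
Financial account = -(-2602.0 + 92.5 + 2.0) = 2507.5

2507.5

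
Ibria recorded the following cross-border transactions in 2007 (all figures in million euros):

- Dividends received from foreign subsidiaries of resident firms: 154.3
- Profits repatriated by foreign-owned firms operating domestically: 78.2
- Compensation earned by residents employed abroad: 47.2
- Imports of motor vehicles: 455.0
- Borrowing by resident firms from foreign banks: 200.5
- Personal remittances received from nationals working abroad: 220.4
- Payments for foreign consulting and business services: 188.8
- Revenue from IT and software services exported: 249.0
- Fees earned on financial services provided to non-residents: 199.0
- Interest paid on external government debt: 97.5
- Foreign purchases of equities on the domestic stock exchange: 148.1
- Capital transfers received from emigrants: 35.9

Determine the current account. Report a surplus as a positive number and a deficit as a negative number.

Goods: -455.0
Services: 249.0 - 188.8 + 199.0 = 259.2
Primary income: -78.2 - 97.5 + 154.3 + 47.2 = 25.8
Secondary income: 220.4
Current account = (-455.0) + 259.2 + 25.8 + 220.4 = 50.4
(Excluded from the current account — financial account: borrowing by resident firms from foreign banks 200.5, foreign purchases of equities on the domestic stock exchange 148.1; capital account: capital transfers received from emigrants 35.9.)

50.4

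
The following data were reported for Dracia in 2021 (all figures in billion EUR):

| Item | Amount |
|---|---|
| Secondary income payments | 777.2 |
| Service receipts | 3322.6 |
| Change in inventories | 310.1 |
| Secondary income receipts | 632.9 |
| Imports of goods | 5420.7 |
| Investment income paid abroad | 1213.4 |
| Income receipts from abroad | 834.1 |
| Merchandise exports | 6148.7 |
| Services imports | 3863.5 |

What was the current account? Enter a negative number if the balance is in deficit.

Goods balance = 6148.7 - 5420.7 = 728.0
Services balance = 3322.6 - 3863.5 = -540.9
Trade balance (goods + services) = 728.0 + (-540.9) = 187.1
Net primary income = 834.1 - 1213.4 = -379.3
Net secondary income = 632.9 - 777.2 = -144.3
Current account = 187.1 + (-379.3) + (-144.3) = -336.5

-336.5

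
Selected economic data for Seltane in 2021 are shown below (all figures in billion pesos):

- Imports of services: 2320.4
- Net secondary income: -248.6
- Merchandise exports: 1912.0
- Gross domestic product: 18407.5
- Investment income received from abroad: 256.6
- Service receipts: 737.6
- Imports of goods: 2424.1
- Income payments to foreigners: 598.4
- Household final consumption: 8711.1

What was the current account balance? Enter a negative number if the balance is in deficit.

-2685.3

Goods balance = 1912.0 - 2424.1 = -512.1
Services balance = 737.6 - 2320.4 = -1582.8
Trade balance (goods + services) = -512.1 + (-1582.8) = -2094.9
Net primary income = 256.6 - 598.4 = -341.8
Net secondary income = -248.6
Current account = -2094.9 + (-341.8) + (-248.6) = -2685.3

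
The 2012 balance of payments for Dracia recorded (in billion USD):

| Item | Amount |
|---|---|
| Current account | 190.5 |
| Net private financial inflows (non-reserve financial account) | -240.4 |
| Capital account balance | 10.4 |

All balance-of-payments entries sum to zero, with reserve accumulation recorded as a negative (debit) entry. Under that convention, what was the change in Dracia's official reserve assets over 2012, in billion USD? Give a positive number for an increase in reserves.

-39.5

Official reserve transactions balance = -(190.5 + 10.4 + (-240.4)) = 39.5
An accumulation of reserves is recorded as a debit (negative entry), so the change in the stock of reserves is the negative of that balance.
Change in official reserves = -(39.5) = -39.5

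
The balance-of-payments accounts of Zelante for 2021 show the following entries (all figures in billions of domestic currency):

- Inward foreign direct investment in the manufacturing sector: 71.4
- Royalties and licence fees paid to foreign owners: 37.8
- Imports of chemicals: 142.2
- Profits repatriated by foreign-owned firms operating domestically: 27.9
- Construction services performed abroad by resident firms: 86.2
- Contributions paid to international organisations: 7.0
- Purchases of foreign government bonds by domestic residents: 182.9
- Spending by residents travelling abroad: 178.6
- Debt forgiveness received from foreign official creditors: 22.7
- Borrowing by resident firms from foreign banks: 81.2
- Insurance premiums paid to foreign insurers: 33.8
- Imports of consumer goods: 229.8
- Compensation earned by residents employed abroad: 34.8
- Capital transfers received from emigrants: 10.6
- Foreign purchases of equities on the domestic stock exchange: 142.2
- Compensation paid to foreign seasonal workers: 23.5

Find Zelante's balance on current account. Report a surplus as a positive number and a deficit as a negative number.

-559.6

Goods: -229.8 - 142.2 = -372.0
Services: -33.8 + 86.2 - 178.6 - 37.8 = -164.0
Primary income: -27.9 - 23.5 + 34.8 = -16.6
Secondary income: -7.0
Current account = (-372.0) + (-164.0) + (-16.6) + (-7.0) = -559.6
(Excluded from the current account — financial account: inward foreign direct investment in the manufacturing sector 71.4, purchases of foreign government bonds by domestic residents 182.9, borrowing by resident firms from foreign banks 81.2, foreign purchases of equities on the domestic stock exchange 142.2; capital account: debt forgiveness received from foreign official creditors 22.7, capital transfers received from emigrants 10.6.)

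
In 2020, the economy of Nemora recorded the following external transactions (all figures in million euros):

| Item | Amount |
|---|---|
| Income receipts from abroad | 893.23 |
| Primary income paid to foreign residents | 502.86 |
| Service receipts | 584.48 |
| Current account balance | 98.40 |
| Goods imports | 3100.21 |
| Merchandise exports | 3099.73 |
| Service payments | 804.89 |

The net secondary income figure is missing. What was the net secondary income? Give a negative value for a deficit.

-71.08

Current account = goods balance + services balance + net primary income + net secondary income
Sum of the known components = 169.48
Net secondary income = CA - (known components) = 98.40 - 169.48 = -71.08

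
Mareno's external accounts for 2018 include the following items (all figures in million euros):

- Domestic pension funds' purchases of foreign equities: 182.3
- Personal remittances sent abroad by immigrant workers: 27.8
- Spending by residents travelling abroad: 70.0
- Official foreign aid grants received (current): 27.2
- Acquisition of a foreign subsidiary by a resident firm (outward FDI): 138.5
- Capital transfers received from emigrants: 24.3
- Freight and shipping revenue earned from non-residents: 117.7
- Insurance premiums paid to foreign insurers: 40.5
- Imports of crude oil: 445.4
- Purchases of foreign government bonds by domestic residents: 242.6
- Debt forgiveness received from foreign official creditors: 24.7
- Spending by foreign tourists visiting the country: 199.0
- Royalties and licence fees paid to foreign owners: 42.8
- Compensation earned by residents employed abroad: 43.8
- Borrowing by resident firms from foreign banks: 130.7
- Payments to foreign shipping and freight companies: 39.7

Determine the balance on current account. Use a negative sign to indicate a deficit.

-278.5

Goods: -445.4
Services: 117.7 - 42.8 + 199.0 - 40.5 - 39.7 - 70.0 = 123.7
Primary income: 43.8
Secondary income: 27.2 - 27.8 = -0.6
Current account = (-445.4) + 123.7 + 43.8 + (-0.6) = -278.5
(Excluded from the current account — financial account: domestic pension funds' purchases of foreign equities 182.3, acquisition of a foreign subsidiary by a resident firm (outward FDI) 138.5, purchases of foreign government bonds by domestic residents 242.6, borrowing by resident firms from foreign banks 130.7; capital account: capital transfers received from emigrants 24.3, debt forgiveness received from foreign official creditors 24.7.)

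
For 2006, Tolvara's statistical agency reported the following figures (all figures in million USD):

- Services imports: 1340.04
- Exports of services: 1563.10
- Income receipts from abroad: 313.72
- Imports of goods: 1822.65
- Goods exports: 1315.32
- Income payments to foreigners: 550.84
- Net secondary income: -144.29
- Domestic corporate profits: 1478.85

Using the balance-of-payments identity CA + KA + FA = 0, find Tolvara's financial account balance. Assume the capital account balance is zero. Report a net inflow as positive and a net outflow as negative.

Goods balance = 1315.32 - 1822.65 = -507.33
Services balance = 1563.10 - 1340.04 = 223.06
Trade balance (goods + services) = -507.33 + 223.06 = -284.27
Net primary income = 313.72 - 550.84 = -237.12
Net secondary income = -144.29
Current account = -284.27 + (-237.12) + (-144.29) = -665.68
Financial account = -(-665.68) = 665.68

665.68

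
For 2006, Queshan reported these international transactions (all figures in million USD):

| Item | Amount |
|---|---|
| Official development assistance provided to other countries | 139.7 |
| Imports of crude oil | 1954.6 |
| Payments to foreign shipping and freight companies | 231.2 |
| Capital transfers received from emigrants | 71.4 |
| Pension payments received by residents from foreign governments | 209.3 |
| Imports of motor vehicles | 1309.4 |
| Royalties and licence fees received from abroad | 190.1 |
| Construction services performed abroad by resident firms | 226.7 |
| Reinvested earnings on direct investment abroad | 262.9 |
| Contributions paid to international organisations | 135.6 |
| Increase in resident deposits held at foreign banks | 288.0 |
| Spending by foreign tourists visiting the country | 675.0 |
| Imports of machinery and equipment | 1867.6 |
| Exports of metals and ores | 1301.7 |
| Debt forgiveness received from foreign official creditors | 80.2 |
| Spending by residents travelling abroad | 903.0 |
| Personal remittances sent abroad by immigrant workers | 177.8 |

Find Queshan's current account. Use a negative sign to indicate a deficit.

-3853.2

Goods: -1867.6 - 1309.4 - 1954.6 + 1301.7 = -3829.9
Services: -903.0 + 190.1 + 675.0 + 226.7 - 231.2 = -42.4
Primary income: 262.9
Secondary income: -135.6 - 139.7 + 209.3 - 177.8 = -243.8
Current account = (-3829.9) + (-42.4) + 262.9 + (-243.8) = -3853.2
(Excluded from the current account — capital account: capital transfers received from emigrants 71.4, debt forgiveness received from foreign official creditors 80.2; financial account: increase in resident deposits held at foreign banks 288.0.)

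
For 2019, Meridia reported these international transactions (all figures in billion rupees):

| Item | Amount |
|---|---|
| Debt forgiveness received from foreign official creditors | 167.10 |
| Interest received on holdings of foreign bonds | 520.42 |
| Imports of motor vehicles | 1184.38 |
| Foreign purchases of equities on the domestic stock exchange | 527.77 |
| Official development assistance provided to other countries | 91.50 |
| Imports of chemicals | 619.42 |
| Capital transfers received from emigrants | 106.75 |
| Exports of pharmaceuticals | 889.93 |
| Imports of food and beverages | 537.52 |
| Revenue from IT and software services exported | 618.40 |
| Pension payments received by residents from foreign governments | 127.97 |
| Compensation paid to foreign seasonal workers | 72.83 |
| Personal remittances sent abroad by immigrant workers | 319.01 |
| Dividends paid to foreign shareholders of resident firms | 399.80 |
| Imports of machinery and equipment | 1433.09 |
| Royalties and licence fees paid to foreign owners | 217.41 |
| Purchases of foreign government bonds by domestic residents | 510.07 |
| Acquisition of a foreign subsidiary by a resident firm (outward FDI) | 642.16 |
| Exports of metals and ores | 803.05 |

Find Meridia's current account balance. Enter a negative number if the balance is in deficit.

Goods: -619.42 + 889.93 - 1184.38 - 537.52 + 803.05 - 1433.09 = -2081.43
Services: -217.41 + 618.40 = 400.99
Primary income: 520.42 - 399.80 - 72.83 = 47.79
Secondary income: 127.97 - 319.01 - 91.50 = -282.54
Current account = (-2081.43) + 400.99 + 47.79 + (-282.54) = -1915.19
(Excluded from the current account — capital account: debt forgiveness received from foreign official creditors 167.10, capital transfers received from emigrants 106.75; financial account: foreign purchases of equities on the domestic stock exchange 527.77, purchases of foreign government bonds by domestic residents 510.07, acquisition of a foreign subsidiary by a resident firm (outward FDI) 642.16.)

-1915.19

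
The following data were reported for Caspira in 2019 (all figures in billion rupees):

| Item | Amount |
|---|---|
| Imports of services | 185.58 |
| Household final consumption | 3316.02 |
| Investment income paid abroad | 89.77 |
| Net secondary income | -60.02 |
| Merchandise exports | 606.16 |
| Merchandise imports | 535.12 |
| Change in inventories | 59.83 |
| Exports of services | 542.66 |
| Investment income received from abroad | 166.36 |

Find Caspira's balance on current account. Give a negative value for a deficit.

Goods balance = 606.16 - 535.12 = 71.04
Services balance = 542.66 - 185.58 = 357.08
Trade balance (goods + services) = 71.04 + 357.08 = 428.12
Net primary income = 166.36 - 89.77 = 76.59
Net secondary income = -60.02
Current account = 428.12 + 76.59 + (-60.02) = 444.69

444.69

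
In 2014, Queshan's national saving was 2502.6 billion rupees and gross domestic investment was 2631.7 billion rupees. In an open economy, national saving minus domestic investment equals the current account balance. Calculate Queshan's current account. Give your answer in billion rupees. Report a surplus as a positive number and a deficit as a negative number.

-129.1

CA = S - I = 2502.6 - 2631.7 = -129.1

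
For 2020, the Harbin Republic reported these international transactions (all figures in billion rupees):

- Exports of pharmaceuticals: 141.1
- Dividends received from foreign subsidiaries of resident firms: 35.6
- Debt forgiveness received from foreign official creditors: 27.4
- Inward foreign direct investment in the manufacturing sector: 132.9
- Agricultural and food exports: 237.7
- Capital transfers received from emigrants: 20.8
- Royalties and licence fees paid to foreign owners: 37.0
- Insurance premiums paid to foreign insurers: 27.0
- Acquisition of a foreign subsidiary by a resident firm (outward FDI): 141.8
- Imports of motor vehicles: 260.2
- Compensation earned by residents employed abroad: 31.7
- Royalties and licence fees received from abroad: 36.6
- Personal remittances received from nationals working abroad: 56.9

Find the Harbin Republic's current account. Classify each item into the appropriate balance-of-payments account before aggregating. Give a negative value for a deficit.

215.4

Goods: 141.1 - 260.2 + 237.7 = 118.6
Services: -37.0 - 27.0 + 36.6 = -27.4
Primary income: 35.6 + 31.7 = 67.3
Secondary income: 56.9
Current account = 118.6 + (-27.4) + 67.3 + 56.9 = 215.4
(Excluded from the current account — capital account: debt forgiveness received from foreign official creditors 27.4, capital transfers received from emigrants 20.8; financial account: inward foreign direct investment in the manufacturing sector 132.9, acquisition of a foreign subsidiary by a resident firm (outward FDI) 141.8.)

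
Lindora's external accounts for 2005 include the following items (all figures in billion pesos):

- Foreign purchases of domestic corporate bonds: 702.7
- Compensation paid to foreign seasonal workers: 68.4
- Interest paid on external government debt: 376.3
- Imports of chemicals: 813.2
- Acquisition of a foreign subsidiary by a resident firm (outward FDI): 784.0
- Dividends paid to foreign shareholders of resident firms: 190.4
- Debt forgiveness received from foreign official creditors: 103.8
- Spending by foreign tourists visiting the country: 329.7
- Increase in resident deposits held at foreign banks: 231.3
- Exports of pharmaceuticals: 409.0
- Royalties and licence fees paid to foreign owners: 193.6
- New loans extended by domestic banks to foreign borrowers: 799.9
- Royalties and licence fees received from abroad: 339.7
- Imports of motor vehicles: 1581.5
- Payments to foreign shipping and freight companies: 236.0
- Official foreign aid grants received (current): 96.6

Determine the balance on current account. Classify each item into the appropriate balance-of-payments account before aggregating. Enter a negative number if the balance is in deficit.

Goods: -813.2 - 1581.5 + 409.0 = -1985.7
Services: -193.6 + 339.7 - 236.0 + 329.7 = 239.8
Primary income: -68.4 - 376.3 - 190.4 = -635.1
Secondary income: 96.6
Current account = (-1985.7) + 239.8 + (-635.1) + 96.6 = -2284.4
(Excluded from the current account — financial account: foreign purchases of domestic corporate bonds 702.7, acquisition of a foreign subsidiary by a resident firm (outward FDI) 784.0, increase in resident deposits held at foreign banks 231.3, new loans extended by domestic banks to foreign borrowers 799.9; capital account: debt forgiveness received from foreign official creditors 103.8.)

-2284.4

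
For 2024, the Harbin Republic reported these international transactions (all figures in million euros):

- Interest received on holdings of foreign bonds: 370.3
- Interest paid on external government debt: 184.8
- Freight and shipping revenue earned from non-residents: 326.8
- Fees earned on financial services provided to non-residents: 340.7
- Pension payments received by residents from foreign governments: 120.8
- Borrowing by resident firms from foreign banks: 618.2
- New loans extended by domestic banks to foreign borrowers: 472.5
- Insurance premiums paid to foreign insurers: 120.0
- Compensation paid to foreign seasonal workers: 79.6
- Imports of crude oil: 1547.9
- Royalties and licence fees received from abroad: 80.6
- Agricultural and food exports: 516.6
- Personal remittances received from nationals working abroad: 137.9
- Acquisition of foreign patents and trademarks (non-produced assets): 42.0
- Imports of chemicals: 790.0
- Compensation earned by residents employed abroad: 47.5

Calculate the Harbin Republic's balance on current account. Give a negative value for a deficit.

Goods: 516.6 - 1547.9 - 790.0 = -1821.3
Services: 326.8 - 120.0 + 340.7 + 80.6 = 628.1
Primary income: 47.5 - 79.6 - 184.8 + 370.3 = 153.4
Secondary income: 120.8 + 137.9 = 258.7
Current account = (-1821.3) + 628.1 + 153.4 + 258.7 = -781.1
(Excluded from the current account — financial account: borrowing by resident firms from foreign banks 618.2, new loans extended by domestic banks to foreign borrowers 472.5; capital account: acquisition of foreign patents and trademarks (non-produced assets) 42.0.)

-781.1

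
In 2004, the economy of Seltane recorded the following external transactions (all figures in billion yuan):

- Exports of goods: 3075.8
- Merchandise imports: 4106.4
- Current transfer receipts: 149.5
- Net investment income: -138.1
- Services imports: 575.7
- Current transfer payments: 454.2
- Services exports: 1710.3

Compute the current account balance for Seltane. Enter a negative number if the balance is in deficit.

-338.8

Goods balance = 3075.8 - 4106.4 = -1030.6
Services balance = 1710.3 - 575.7 = 1134.6
Trade balance (goods + services) = -1030.6 + 1134.6 = 104.0
Net primary income = -138.1
Net secondary income = 149.5 - 454.2 = -304.7
Current account = 104.0 + (-138.1) + (-304.7) = -338.8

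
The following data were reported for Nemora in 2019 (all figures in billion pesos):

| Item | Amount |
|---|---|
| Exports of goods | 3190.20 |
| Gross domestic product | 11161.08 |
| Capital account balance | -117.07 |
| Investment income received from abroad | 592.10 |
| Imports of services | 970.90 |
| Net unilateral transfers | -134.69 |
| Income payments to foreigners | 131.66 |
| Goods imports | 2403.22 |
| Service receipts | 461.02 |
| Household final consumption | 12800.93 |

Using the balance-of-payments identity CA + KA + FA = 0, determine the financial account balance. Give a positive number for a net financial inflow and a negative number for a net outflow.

-485.78

Goods balance = 3190.20 - 2403.22 = 786.98
Services balance = 461.02 - 970.90 = -509.88
Trade balance (goods + services) = 786.98 + (-509.88) = 277.10
Net primary income = 592.10 - 131.66 = 460.44
Net secondary income = -134.69
Current account = 277.10 + 460.44 + (-134.69) = 602.85
Financial account = -(602.85 + (-117.07)) = -485.78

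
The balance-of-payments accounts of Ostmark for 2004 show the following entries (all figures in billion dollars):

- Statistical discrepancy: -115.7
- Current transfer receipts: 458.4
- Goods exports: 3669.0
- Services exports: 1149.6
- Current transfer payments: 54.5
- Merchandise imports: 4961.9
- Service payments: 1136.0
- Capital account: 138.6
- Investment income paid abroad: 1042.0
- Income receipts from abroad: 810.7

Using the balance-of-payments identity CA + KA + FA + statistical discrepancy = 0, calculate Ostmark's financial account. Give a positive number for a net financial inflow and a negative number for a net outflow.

Goods balance = 3669.0 - 4961.9 = -1292.9
Services balance = 1149.6 - 1136.0 = 13.6
Trade balance (goods + services) = -1292.9 + 13.6 = -1279.3
Net primary income = 810.7 - 1042.0 = -231.3
Net secondary income = 458.4 - 54.5 = 403.9
Current account = -1279.3 + (-231.3) + 403.9 = -1106.7
Financial account = -(-1106.7 + 138.6 + (-115.7)) = 1083.8

1083.8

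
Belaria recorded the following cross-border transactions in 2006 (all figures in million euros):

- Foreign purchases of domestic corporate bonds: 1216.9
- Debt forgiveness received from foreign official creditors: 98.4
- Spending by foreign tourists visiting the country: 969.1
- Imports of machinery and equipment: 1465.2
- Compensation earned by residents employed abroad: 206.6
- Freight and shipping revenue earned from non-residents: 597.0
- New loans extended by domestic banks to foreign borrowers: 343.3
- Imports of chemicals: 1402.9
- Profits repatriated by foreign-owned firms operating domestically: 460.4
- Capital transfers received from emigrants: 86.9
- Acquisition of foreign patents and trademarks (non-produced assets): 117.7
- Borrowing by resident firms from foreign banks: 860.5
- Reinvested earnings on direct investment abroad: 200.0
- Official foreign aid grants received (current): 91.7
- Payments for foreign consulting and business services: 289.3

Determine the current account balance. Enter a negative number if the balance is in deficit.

-1553.4

Goods: -1465.2 - 1402.9 = -2868.1
Services: -289.3 + 597.0 + 969.1 = 1276.8
Primary income: 206.6 - 460.4 + 200.0 = -53.8
Secondary income: 91.7
Current account = (-2868.1) + 1276.8 + (-53.8) + 91.7 = -1553.4
(Excluded from the current account — financial account: foreign purchases of domestic corporate bonds 1216.9, new loans extended by domestic banks to foreign borrowers 343.3, borrowing by resident firms from foreign banks 860.5; capital account: debt forgiveness received from foreign official creditors 98.4, capital transfers received from emigrants 86.9, acquisition of foreign patents and trademarks (non-produced assets) 117.7.)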